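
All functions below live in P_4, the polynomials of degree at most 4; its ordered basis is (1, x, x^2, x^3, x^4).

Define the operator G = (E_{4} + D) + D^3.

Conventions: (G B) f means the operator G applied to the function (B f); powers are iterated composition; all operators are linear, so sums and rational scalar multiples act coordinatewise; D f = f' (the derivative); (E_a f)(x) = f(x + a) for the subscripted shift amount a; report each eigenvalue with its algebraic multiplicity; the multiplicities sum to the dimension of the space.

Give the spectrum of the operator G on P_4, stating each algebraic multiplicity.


λ = 1 (multiplicity 5)

image of 1: 1
image of x: x + 5
image of x^2: x^2 + 10x + 16
image of x^3: x^3 + 15x^2 + 48x + 70
image of x^4: x^4 + 20x^3 + 96x^2 + 280x + 256
the matrix is upper triangular; its diagonal is (1, 1, 1, 1, 1)
for a triangular matrix the eigenvalues are the diagonal entries, with algebraic multiplicity their repetition count


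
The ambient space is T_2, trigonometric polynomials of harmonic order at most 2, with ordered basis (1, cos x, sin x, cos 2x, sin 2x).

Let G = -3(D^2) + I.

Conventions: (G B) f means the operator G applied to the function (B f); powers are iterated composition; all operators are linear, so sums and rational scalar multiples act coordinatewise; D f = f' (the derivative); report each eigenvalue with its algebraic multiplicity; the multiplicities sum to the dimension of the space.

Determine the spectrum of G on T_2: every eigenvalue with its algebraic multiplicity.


image of 1: 1
image of cos x: 4cos x
image of sin x: 4sin x
image of cos 2x: 13cos 2x
image of sin 2x: 13sin 2x
the matrix is diagonal; its diagonal is (1, 4, 4, 13, 13)
for a triangular matrix the eigenvalues are the diagonal entries, with algebraic multiplicity their repetition count

λ = 1 (multiplicity 1), λ = 4 (multiplicity 2), λ = 13 (multiplicity 2)


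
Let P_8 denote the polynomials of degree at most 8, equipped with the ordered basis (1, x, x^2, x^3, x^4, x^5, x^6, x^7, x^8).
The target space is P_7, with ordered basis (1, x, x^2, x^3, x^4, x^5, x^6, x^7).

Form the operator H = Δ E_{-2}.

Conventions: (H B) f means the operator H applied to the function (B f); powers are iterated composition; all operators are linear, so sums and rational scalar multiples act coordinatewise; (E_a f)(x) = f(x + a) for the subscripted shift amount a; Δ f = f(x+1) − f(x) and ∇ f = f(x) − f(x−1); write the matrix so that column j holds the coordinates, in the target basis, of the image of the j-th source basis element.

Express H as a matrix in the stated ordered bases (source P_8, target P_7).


the matrix is [[0, 1, -3, 7, -15, 31, -63, 127, -255]; [0, 0, 2, -9, 28, -75, 186, -441, 1016]; [0, 0, 0, 3, -18, 70, -225, 651, -1764]; [0, 0, 0, 0, 4, -30, 140, -525, 1736]; [0, 0, 0, 0, 0, 5, -45, 245, -1050]; [0, 0, 0, 0, 0, 0, 6, -63, 392]; [0, 0, 0, 0, 0, 0, 0, 7, -84]; [0, 0, 0, 0, 0, 0, 0, 0, 8]] (rows listed top to bottom)

image of 1: 0
image of x: 1
image of x^2: 2x - 3
image of x^3: 3x^2 - 9x + 7
image of x^4: 4x^3 - 18x^2 + 28x - 15
image of x^5: 5x^4 - 30x^3 + 70x^2 - 75x + 31
image of x^6: 6x^5 - 45x^4 + 140x^3 - 225x^2 + 186x - 63
image of x^7: 7x^6 - 63x^5 + 245x^4 - 525x^3 + 651x^2 - 441x + 127
image of x^8: 8x^7 - 84x^6 + 392x^5 - 1050x^4 + 1736x^3 - 1764x^2 + 1016x - 255
each image's coordinates form column j of the matrix


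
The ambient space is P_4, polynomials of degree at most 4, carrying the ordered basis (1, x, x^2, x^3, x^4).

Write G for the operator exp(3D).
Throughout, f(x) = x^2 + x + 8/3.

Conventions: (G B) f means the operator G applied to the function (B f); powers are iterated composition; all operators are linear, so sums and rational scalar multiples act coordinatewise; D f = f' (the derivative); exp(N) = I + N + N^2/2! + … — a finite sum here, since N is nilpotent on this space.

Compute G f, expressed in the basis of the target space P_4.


the result is g(x) = x^2 + 7x + 44/3

order-1 term: 6x + 3
order-2 term: 9
the series for exp(3D) f terminates at order 2
exp(3D) f = x^2 + 7x + 44/3


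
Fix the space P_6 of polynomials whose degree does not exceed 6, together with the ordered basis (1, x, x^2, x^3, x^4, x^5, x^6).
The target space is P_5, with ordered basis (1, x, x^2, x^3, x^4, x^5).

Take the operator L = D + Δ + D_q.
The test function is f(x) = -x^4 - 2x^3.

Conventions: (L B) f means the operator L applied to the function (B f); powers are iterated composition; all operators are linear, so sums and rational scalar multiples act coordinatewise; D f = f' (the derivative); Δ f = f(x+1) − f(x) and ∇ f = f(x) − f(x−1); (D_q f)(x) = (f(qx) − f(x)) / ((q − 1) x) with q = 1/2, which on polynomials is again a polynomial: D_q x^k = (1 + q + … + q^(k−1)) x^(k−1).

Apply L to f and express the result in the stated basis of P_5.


the result is g(x) = -(79/8)x^3 - (43/2)x^2 - 10x - 3

D f = -4x^3 - 6x^2
Δ f = -4x^3 - 12x^2 - 10x - 3
D_q f = -(15/8)x^3 - (7/2)x^2
(D + Δ + D_q) f = -(79/8)x^3 - (43/2)x^2 - 10x - 3


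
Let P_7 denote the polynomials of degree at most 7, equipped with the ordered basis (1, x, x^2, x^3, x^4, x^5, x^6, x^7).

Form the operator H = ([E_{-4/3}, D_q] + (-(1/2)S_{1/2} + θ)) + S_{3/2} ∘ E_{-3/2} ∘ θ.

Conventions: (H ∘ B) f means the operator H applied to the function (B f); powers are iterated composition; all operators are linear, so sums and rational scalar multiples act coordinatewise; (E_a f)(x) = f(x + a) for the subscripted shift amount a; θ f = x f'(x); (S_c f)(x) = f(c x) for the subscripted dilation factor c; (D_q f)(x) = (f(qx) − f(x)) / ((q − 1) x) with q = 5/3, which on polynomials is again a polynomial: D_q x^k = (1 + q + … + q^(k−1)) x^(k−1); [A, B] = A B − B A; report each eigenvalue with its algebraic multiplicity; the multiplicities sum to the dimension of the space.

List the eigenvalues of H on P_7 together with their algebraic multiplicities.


image of 1: -1/2
image of x: (9/4)x - 3/2
image of x^2: (51/8)x^2 - 9x + 65/18
image of x^3: (209/16)x^3 - (243/8)x^2 + (5729/216)x - 3745/648
image of x^4: (775/32)x^4 - 81x^3 + (5953/54)x^2 - (4513/81)x + 17065/2916
image of x^5: (2749/64)x^5 - (6075/32)x^4 + (1368449/3888)x^3 - (1114753/3888)x^2 + (5905033/69984)x + 515297/209952
image of x^6: (9515/128)x^6 - (6561/16)x^5 + (22468189/23328)x^4 - (19081565/17496)x^3 + (116888645/209952)x^2 - (16418243/314928)x - 67140157/1889568
image of x^7: (32409/256)x^7 - (107163/128)x^6 + (74059619/31104)x^5 - (968948429/279936)x^4 + (6431277365/2519424)x^3 - (1624349267/2519424)x^2 - (1841849773/7558272)x + 9095419139/68024448
the matrix is upper triangular; its diagonal is (-1/2, 9/4, 51/8, 209/16, 775/32, 2749/64, 9515/128, 32409/256)
for a triangular matrix the eigenvalues are the diagonal entries, with algebraic multiplicity their repetition count

λ = -1/2 (multiplicity 1), λ = 9/4 (multiplicity 1), λ = 51/8 (multiplicity 1), λ = 209/16 (multiplicity 1), λ = 775/32 (multiplicity 1), λ = 2749/64 (multiplicity 1), λ = 9515/128 (multiplicity 1), λ = 32409/256 (multiplicity 1)


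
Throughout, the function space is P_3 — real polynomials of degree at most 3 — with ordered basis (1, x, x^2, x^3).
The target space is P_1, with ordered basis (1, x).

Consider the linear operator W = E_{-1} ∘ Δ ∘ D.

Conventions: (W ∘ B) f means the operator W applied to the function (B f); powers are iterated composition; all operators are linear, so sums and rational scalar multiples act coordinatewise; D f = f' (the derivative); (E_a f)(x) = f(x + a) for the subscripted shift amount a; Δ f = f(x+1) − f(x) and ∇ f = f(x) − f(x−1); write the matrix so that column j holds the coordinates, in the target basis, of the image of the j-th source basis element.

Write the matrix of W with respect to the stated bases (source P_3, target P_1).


image of 1: 0
image of x: 0
image of x^2: 2
image of x^3: 6x - 3
each image's coordinates form column j of the matrix

the matrix is [[0, 0, 2, -3]; [0, 0, 0, 6]] (rows listed top to bottom)


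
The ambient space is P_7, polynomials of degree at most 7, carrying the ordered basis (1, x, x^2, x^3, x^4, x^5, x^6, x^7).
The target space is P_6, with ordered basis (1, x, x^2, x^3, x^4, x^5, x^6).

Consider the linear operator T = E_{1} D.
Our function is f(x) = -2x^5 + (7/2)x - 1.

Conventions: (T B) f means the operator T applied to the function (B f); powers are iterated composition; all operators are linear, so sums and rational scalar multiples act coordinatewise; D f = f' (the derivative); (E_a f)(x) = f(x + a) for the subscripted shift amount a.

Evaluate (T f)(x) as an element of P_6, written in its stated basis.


D f = -10x^4 + 7/2
E_{1} D f = -10x^4 - 40x^3 - 60x^2 - 40x - 13/2

g(x) = -10x^4 - 40x^3 - 60x^2 - 40x - 13/2


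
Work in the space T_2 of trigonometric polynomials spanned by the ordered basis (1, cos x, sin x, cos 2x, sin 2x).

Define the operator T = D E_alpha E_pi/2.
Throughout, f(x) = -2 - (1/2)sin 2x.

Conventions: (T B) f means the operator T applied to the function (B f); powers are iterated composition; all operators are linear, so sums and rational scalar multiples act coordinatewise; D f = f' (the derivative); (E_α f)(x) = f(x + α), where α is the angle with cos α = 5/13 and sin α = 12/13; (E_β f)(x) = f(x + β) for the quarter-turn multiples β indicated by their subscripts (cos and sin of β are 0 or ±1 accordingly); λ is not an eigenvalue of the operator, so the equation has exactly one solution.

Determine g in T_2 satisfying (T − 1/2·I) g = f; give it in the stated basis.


write g with unknown coordinates in the stated basis and equate coefficients in (T − 1/2·I) g = f
solving from the highest basis element down gives g = 4 + (476/1913)cos 2x - (311/1913)sin 2x
check: T g = (238/1913)cos 2x - (1112/1913)sin 2x
so T g − 1/2·g = -2 - (1/2)sin 2x = f ✓

the result is g(x) = 4 + (476/1913)cos 2x - (311/1913)sin 2x


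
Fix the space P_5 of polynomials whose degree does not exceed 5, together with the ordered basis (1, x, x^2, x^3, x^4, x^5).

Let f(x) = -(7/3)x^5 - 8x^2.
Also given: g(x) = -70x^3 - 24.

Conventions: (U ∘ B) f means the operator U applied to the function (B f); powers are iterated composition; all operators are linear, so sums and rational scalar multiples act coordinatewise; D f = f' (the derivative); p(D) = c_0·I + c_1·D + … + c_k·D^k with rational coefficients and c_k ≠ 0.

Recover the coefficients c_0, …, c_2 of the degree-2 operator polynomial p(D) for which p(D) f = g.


p(D) = (3/2)·D^2, i.e. c_0 = 0, c_1 = 0, c_2 = 3/2

D^0 f = -(7/3)x^5 - 8x^2
D^1 f = -(35/3)x^4 - 16x
D^2 f = -(140/3)x^3 - 16
matching coefficients of g against c_0 f + c_1 Df + … from the top degree down determines the c_i
solution: c_0 = 0, c_1 = 0, c_2 = 3/2


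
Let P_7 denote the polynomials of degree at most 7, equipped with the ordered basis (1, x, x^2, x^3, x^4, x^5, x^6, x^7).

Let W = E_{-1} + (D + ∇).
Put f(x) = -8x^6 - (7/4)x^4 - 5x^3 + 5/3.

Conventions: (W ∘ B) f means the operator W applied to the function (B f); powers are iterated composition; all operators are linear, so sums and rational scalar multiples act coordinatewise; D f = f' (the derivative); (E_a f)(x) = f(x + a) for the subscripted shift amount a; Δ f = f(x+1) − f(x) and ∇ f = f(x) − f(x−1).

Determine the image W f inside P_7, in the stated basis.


the image equals g(x) = -8x^6 - 48x^5 - (7/4)x^4 - 12x^3 - 15x^2 + 5/3

E_{-1} f = -8x^6 + 48x^5 - (487/4)x^4 + 162x^3 - (231/2)x^2 + 40x - 37/12
D f = -48x^5 - 7x^3 - 15x^2
∇ f = -48x^5 + 120x^4 - 167x^3 + (231/2)x^2 - 40x + 19/4
(D + ∇) f = -96x^5 + 120x^4 - 174x^3 + (201/2)x^2 - 40x + 19/4
(E_{-1} + (D + ∇)) f = -8x^6 - 48x^5 - (7/4)x^4 - 12x^3 - 15x^2 + 5/3


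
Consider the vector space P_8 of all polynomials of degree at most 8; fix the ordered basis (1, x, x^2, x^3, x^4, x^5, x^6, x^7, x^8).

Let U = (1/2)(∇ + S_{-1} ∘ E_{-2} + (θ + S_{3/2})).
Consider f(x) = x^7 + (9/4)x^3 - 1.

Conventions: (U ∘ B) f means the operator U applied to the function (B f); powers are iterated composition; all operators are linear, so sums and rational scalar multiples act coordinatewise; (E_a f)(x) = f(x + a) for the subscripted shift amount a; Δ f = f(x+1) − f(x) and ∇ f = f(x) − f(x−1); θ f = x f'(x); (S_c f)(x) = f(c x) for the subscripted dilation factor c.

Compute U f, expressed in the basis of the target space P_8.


the result is g(x) = (2955/256)x^7 - (7/2)x^6 - (105/2)x^5 - (245/2)x^4 - (18653/64)x^3 - (2631/8)x^2 - (1955/8)x - 579/8

∇ f = 7x^6 - 21x^5 + 35x^4 - 35x^3 + (111/4)x^2 - (55/4)x + 13/4
E_{-2} f = x^7 - 14x^6 + 84x^5 - 280x^4 + (2249/4)x^3 - (1371/2)x^2 + 475x - 147
S_{-1} E_{-2} f = -x^7 - 14x^6 - 84x^5 - 280x^4 - (2249/4)x^3 - (1371/2)x^2 - 475x - 147
θ f = 7x^7 + (27/4)x^3
S_{3/2} f = (2187/128)x^7 + (243/32)x^3 - 1
(θ + S_{3/2}) f = (3083/128)x^7 + (459/32)x^3 - 1
(∇ + S_{-1} ∘ E_{-2} + (θ + S_{3/2})) f = (2955/128)x^7 - 7x^6 - 105x^5 - 245x^4 - (18653/32)x^3 - (2631/4)x^2 - (1955/4)x - 579/4
((1/2)(∇ + S_{-1} ∘ E_{-2} + (θ + S_{3/2}))) f = (2955/256)x^7 - (7/2)x^6 - (105/2)x^5 - (245/2)x^4 - (18653/64)x^3 - (2631/8)x^2 - (1955/8)x - 579/8


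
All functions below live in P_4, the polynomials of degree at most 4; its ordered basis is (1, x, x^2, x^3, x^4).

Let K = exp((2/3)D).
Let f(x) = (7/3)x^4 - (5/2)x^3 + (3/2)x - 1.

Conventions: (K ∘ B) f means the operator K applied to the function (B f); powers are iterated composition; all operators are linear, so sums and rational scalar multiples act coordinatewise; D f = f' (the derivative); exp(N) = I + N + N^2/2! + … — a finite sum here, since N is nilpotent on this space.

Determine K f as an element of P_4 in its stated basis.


g(x) = (7/3)x^4 + (67/18)x^3 + (11/9)x^2 + (151/162)x - 68/243

order-1 term: (56/9)x^3 - 5x^2 + 1
order-2 term: (56/9)x^2 - (10/3)x
order-3 term: (224/81)x - 20/27
order-4 term: 112/243
the series for exp((2/3)D) f terminates at order 4
exp((2/3)D) f = (7/3)x^4 + (67/18)x^3 + (11/9)x^2 + (151/162)x - 68/243


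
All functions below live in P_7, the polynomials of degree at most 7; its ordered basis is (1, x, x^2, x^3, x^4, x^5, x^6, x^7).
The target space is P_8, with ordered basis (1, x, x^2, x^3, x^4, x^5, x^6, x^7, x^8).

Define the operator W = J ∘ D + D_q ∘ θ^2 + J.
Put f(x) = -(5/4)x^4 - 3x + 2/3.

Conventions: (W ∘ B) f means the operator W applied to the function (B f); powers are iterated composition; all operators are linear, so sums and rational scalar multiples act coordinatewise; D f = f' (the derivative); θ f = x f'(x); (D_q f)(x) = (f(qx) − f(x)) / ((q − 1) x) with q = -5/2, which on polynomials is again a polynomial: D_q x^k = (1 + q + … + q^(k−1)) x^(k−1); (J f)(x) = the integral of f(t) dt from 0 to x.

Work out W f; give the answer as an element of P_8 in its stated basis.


g(x) = -(1/4)x^5 - (5/4)x^4 + (435/2)x^3 - (3/2)x^2 - (7/3)x - 3

D f = -5x^3 - 3
J D f = -(5/4)x^4 - 3x
θ f = -5x^4 - 3x
θ θ f = -20x^4 - 3x
D_q θ^2 f = (435/2)x^3 - 3
J f = -(1/4)x^5 - (3/2)x^2 + (2/3)x
(J ∘ D + D_q ∘ θ^2 + J) f = -(1/4)x^5 - (5/4)x^4 + (435/2)x^3 - (3/2)x^2 - (7/3)x - 3


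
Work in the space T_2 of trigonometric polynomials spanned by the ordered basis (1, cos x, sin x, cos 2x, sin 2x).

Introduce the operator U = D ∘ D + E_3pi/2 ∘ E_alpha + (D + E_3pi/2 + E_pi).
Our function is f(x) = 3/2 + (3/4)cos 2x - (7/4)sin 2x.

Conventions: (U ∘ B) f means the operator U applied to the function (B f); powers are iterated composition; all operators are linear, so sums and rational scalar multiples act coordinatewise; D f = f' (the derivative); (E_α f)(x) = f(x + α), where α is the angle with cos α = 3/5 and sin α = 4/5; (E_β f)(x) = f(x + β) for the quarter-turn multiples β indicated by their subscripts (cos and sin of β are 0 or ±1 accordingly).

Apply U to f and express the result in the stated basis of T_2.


D f = -(7/2)cos 2x - (3/2)sin 2x
D D f = -3cos 2x + 7sin 2x
E_alpha f = 3/2 - (189/100)cos 2x - (23/100)sin 2x
E_3pi/2 E_alpha f = 3/2 + (189/100)cos 2x + (23/100)sin 2x
D f = -(7/2)cos 2x - (3/2)sin 2x
E_3pi/2 f = 3/2 - (3/4)cos 2x + (7/4)sin 2x
E_pi f = 3/2 + (3/4)cos 2x - (7/4)sin 2x
(D + E_3pi/2 + E_pi) f = 3 - (7/2)cos 2x - (3/2)sin 2x
(D ∘ D + E_3pi/2 ∘ E_alpha + (D + E_3pi/2 + E_pi)) f = 9/2 - (461/100)cos 2x + (573/100)sin 2x

g(x) = 9/2 - (461/100)cos 2x + (573/100)sin 2x


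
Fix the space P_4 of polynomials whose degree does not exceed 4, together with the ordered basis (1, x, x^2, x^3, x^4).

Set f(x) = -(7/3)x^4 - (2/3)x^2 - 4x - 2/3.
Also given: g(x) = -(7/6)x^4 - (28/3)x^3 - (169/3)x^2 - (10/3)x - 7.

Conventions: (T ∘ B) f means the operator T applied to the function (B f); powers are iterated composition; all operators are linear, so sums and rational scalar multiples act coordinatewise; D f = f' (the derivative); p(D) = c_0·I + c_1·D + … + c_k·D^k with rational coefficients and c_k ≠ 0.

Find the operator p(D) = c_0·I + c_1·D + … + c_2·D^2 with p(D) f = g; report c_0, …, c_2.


D^0 f = -(7/3)x^4 - (2/3)x^2 - 4x - 2/3
D^1 f = -(28/3)x^3 - (4/3)x - 4
D^2 f = -28x^2 - 4/3
matching coefficients of g against c_0 f + c_1 Df + … from the top degree down determines the c_i
solution: c_0 = 1/2, c_1 = 1, c_2 = 2

p(D) = (1/2)·I + D + 2·D^2, i.e. c_0 = 1/2, c_1 = 1, c_2 = 2


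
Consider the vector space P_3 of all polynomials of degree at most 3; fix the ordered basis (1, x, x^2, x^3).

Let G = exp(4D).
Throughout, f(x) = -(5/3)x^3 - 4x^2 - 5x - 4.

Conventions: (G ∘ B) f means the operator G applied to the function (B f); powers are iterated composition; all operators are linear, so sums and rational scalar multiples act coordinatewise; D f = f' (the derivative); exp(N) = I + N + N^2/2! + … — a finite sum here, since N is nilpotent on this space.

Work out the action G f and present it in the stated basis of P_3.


order-1 term: -20x^2 - 32x - 20
order-2 term: -80x - 64
order-3 term: -320/3
the series for exp(4D) f terminates at order 3
exp(4D) f = -(5/3)x^3 - 24x^2 - 117x - 584/3

g(x) = -(5/3)x^3 - 24x^2 - 117x - 584/3


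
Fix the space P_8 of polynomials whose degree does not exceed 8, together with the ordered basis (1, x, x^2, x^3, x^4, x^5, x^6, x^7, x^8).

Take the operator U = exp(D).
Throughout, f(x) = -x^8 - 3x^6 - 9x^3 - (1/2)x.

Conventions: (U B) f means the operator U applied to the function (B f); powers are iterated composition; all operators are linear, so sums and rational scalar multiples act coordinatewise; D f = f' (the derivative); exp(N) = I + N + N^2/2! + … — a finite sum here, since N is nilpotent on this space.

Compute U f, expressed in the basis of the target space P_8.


the result is g(x) = -x^8 - 8x^7 - 31x^6 - 74x^5 - 115x^4 - 125x^3 - 100x^2 - (107/2)x - 27/2

order-1 term: -8x^7 - 18x^5 - 27x^2 - 1/2
order-2 term: -28x^6 - 45x^4 - 27x
order-3 term: -56x^5 - 60x^3 - 9
order-4 term: -70x^4 - 45x^2
order-5 term: -56x^3 - 18x
order-6 term: -28x^2 - 3
order-7 term: -8x
order-8 term: -1
the series for exp(D) f terminates at order 8
exp(D) f = -x^8 - 8x^7 - 31x^6 - 74x^5 - 115x^4 - 125x^3 - 100x^2 - (107/2)x - 27/2


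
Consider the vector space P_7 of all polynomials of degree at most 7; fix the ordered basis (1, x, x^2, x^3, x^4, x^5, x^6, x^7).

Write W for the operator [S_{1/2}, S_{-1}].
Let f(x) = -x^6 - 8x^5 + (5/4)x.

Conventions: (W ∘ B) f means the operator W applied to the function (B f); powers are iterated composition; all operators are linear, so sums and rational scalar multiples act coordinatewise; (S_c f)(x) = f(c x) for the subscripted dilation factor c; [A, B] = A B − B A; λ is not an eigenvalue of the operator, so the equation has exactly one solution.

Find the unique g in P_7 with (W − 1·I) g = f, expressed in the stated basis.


the image equals g(x) = x^6 + 8x^5 - (5/4)x

write g with unknown coordinates in the stated basis and equate coefficients in (W − 1·I) g = f
solving from the highest basis element down gives g = x^6 + 8x^5 - (5/4)x
check: W g = 0
so W g − 1·g = -x^6 - 8x^5 + (5/4)x = f ✓


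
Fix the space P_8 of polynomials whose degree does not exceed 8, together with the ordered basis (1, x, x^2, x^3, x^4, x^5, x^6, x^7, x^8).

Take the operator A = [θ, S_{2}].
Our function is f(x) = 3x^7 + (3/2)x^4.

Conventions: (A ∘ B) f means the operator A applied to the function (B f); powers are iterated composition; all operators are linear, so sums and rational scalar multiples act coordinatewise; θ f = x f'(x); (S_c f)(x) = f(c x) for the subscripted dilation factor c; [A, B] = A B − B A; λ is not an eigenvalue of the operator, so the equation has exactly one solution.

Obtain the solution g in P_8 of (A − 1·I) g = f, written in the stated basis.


write g with unknown coordinates in the stated basis and equate coefficients in (A − 1·I) g = f
solving from the highest basis element down gives g = -3x^7 - (3/2)x^4
check: A g = 0
so A g − 1·g = 3x^7 + (3/2)x^4 = f ✓

the result is g(x) = -3x^7 - (3/2)x^4


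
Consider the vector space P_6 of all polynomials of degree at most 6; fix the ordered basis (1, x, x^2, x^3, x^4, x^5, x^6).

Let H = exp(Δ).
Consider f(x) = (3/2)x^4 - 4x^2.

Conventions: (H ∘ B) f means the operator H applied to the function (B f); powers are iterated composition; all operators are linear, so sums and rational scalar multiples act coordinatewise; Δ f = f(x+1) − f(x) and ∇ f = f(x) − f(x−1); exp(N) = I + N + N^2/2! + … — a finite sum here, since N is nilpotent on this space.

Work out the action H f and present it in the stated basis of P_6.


the image equals g(x) = (3/2)x^4 + 6x^3 + 14x^2 + 22x + 29/2

order-1 term: 6x^3 + 9x^2 - 2x - 5/2
order-2 term: 9x^2 + 18x + 13/2
order-3 term: 6x + 9
order-4 term: 3/2
the series for exp(Δ) f terminates at order 4
exp(Δ) f = (3/2)x^4 + 6x^3 + 14x^2 + 22x + 29/2


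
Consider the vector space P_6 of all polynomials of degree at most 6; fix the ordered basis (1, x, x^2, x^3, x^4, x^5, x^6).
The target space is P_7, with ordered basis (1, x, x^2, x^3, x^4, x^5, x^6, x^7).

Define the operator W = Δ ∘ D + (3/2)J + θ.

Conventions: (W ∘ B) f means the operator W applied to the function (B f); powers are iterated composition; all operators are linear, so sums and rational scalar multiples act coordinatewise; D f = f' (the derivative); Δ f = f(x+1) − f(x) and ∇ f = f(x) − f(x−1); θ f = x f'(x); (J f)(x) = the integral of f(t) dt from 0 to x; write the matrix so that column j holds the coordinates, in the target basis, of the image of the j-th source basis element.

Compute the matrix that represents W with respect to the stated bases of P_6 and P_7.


the matrix is [[0, 0, 2, 3, 4, 5, 6]; [3/2, 1, 0, 6, 12, 20, 30]; [0, 3/4, 2, 0, 12, 30, 60]; [0, 0, 1/2, 3, 0, 20, 60]; [0, 0, 0, 3/8, 4, 0, 30]; [0, 0, 0, 0, 3/10, 5, 0]; [0, 0, 0, 0, 0, 1/4, 6]; [0, 0, 0, 0, 0, 0, 3/14]] (rows listed top to bottom)

image of 1: (3/2)x
image of x: (3/4)x^2 + x
image of x^2: (1/2)x^3 + 2x^2 + 2
image of x^3: (3/8)x^4 + 3x^3 + 6x + 3
image of x^4: (3/10)x^5 + 4x^4 + 12x^2 + 12x + 4
image of x^5: (1/4)x^6 + 5x^5 + 20x^3 + 30x^2 + 20x + 5
image of x^6: (3/14)x^7 + 6x^6 + 30x^4 + 60x^3 + 60x^2 + 30x + 6
each image's coordinates form column j of the matrix


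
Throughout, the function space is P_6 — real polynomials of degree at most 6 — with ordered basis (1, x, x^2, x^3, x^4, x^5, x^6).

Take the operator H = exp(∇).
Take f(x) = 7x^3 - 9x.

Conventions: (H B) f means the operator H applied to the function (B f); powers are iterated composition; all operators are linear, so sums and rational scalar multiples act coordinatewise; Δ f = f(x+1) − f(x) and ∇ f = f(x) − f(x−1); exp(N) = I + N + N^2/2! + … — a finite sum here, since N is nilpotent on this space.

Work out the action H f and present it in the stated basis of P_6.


order-1 term: 21x^2 - 21x - 2
order-2 term: 21x - 21
order-3 term: 7
the series for exp(∇) f terminates at order 3
exp(∇) f = 7x^3 + 21x^2 - 9x - 16

g(x) = 7x^3 + 21x^2 - 9x - 16


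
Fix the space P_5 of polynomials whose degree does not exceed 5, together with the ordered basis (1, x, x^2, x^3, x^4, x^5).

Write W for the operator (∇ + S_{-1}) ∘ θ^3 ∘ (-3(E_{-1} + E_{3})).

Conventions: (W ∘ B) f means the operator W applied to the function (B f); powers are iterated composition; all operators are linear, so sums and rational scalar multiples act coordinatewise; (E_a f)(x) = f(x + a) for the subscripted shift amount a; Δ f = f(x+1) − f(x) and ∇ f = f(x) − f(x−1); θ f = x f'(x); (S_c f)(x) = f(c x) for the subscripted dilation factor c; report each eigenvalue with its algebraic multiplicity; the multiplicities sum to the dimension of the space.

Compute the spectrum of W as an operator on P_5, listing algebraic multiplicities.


image of 1: 0
image of x: 6x - 6
image of x^2: -48x^2 - 84x + 36
image of x^3: 162x^3 - 630x^2 + 288x - 108
image of x^4: -384x^4 - 888x^3 - 1080x^2 - 2160x + 864
image of x^5: 750x^5 - 5670x^4 + 7920x^3 - 26520x^2 + 9120x - 1920
the matrix is upper triangular; its diagonal is (0, 6, -48, 162, -384, 750)
for a triangular matrix the eigenvalues are the diagonal entries, with algebraic multiplicity their repetition count

λ = -384 (multiplicity 1), λ = -48 (multiplicity 1), λ = 0 (multiplicity 1), λ = 6 (multiplicity 1), λ = 162 (multiplicity 1), λ = 750 (multiplicity 1)


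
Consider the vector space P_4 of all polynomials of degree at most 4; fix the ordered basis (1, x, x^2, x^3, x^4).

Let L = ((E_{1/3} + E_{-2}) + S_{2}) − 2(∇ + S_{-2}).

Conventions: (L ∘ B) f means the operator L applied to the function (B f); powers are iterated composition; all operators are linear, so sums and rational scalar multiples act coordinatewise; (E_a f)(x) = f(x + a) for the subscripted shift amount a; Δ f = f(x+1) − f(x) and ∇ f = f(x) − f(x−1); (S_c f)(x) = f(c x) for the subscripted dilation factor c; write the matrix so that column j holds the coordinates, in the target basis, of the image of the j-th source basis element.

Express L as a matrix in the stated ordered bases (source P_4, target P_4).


image of 1: 1
image of x: 8x - 11/3
image of x^2: -2x^2 - (22/3)x + 55/9
image of x^3: 26x^3 - 11x^2 + (55/3)x - 269/27
image of x^4: -14x^4 - (44/3)x^3 + (110/3)x^2 - (1076/27)x + 1459/81
each image's coordinates form column j of the matrix

the matrix is [[1, -11/3, 55/9, -269/27, 1459/81]; [0, 8, -22/3, 55/3, -1076/27]; [0, 0, -2, -11, 110/3]; [0, 0, 0, 26, -44/3]; [0, 0, 0, 0, -14]] (rows listed top to bottom)


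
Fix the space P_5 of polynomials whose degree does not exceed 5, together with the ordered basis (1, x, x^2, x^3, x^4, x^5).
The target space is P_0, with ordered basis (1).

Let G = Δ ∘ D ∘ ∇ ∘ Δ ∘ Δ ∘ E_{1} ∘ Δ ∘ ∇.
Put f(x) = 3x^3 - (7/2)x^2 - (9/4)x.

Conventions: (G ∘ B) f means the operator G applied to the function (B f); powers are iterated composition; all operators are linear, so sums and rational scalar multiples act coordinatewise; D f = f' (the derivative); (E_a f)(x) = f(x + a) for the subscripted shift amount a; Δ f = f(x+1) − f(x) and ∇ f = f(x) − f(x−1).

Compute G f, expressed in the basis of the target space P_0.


∇ f = 9x^2 - 16x + 17/4
Δ ∇ f = 18x - 7
E_{1} (Δ ∘ ∇) f = 18x + 11
Δ (E_{1} ∘ Δ ∘ ∇) f = 18
Δ Δ (E_{1} ∘ Δ ∘ ∇) f = 0
∇ (Δ ∘ Δ) (E_{1} ∘ Δ ∘ ∇) f = 0
D ∇ (Δ ∘ Δ) (E_{1} ∘ Δ ∘ ∇) f = 0
Δ D ∇ (Δ ∘ Δ) (E_{1} ∘ Δ ∘ ∇) f = 0

the image equals g(x) = 0


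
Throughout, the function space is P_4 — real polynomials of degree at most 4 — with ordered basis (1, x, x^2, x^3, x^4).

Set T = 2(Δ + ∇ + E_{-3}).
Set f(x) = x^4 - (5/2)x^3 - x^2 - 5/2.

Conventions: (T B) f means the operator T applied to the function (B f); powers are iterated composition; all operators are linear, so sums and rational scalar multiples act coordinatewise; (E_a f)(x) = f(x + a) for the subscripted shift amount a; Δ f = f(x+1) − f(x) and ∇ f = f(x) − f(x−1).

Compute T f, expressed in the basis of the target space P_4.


Δ f = 4x^3 - (3/2)x^2 - (11/2)x - 5/2
∇ f = 4x^3 - (27/2)x^2 + (19/2)x - 5/2
E_{-3} f = x^4 - (29/2)x^3 + (151/2)x^2 - (339/2)x + 137
(Δ + ∇ + E_{-3}) f = x^4 - (13/2)x^3 + (121/2)x^2 - (331/2)x + 132
(2(Δ + ∇ + E_{-3})) f = 2x^4 - 13x^3 + 121x^2 - 331x + 264

the image equals g(x) = 2x^4 - 13x^3 + 121x^2 - 331x + 264


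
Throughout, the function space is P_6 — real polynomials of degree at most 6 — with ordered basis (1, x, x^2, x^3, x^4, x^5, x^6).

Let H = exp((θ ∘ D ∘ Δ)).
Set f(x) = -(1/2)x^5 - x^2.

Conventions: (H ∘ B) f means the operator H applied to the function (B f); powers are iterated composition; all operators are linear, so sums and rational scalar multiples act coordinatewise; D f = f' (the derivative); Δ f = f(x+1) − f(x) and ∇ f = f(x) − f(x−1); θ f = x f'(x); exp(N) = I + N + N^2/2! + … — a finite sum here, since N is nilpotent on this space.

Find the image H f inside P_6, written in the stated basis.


order-1 term: -30x^3 - 30x^2 - 10x
order-2 term: -90x
the series for exp((θ ∘ D ∘ Δ)) f terminates at order 2
exp((θ ∘ D ∘ Δ)) f = -(1/2)x^5 - 30x^3 - 31x^2 - 100x

the image equals g(x) = -(1/2)x^5 - 30x^3 - 31x^2 - 100x


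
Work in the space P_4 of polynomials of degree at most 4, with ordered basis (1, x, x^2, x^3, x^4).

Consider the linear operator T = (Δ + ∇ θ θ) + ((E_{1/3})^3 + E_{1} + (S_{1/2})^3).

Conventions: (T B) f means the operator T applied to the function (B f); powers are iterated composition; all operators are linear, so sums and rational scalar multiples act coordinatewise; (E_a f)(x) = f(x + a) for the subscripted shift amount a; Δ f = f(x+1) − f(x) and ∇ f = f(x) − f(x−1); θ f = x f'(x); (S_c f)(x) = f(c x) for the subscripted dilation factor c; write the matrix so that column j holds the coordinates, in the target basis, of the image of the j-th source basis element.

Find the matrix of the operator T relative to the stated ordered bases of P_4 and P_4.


the matrix is [[3, 4, -1, 12, -13]; [0, 17/8, 14, -18, 76]; [0, 0, 129/64, 36, -78]; [0, 0, 0, 1025/512, 76]; [0, 0, 0, 0, 8193/4096]] (rows listed top to bottom)

image of 1: 3
image of x: (17/8)x + 4
image of x^2: (129/64)x^2 + 14x - 1
image of x^3: (1025/512)x^3 + 36x^2 - 18x + 12
image of x^4: (8193/4096)x^4 + 76x^3 - 78x^2 + 76x - 13
each image's coordinates form column j of the matrix


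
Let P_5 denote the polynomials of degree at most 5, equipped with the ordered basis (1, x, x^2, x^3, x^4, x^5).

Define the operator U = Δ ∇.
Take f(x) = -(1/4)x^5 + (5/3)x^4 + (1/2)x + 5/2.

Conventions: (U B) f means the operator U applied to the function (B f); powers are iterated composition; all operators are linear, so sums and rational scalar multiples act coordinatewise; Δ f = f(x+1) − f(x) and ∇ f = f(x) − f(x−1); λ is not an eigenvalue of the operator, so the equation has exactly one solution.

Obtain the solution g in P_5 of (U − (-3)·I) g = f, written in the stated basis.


the result is g(x) = -(1/12)x^5 + (5/9)x^4 + (5/9)x^3 - (20/9)x^2 - (2/3)x + 35/18

write g with unknown coordinates in the stated basis and equate coefficients in (U − (-3)·I) g = f
solving from the highest basis element down gives g = -(1/12)x^5 + (5/9)x^4 + (5/9)x^3 - (20/9)x^2 - (2/3)x + 35/18
check: U g = -(5/3)x^3 + (20/3)x^2 + (5/2)x - 10/3
so U g − (-3)·g = -(1/4)x^5 + (5/3)x^4 + (1/2)x + 5/2 = f ✓


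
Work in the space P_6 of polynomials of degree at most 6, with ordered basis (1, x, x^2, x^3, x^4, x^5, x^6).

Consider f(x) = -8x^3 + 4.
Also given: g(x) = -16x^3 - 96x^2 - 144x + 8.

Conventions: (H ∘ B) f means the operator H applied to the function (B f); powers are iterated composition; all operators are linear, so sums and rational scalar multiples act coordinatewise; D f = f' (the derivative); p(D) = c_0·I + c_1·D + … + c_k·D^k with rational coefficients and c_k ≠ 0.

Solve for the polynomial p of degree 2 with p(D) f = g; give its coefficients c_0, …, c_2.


p(D) = 2·I + 4·D + 3·D^2, i.e. c_0 = 2, c_1 = 4, c_2 = 3

D^0 f = -8x^3 + 4
D^1 f = -24x^2
D^2 f = -48x
matching coefficients of g against c_0 f + c_1 Df + … from the top degree down determines the c_i
solution: c_0 = 2, c_1 = 4, c_2 = 3


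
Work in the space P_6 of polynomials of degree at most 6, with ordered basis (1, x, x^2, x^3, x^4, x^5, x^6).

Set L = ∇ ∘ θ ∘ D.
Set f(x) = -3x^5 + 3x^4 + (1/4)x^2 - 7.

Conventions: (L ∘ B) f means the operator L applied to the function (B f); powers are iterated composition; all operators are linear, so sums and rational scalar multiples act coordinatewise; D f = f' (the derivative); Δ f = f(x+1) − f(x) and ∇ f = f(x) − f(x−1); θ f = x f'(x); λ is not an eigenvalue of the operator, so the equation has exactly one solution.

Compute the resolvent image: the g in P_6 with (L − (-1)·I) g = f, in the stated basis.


g(x) = -3x^5 + 3x^4 + 240x^3 - (1871/4)x^2 - 2532x + 4545/2

write g with unknown coordinates in the stated basis and equate coefficients in (L − (-1)·I) g = f
solving from the highest basis element down gives g = -3x^5 + 3x^4 + 240x^3 - (1871/4)x^2 - 2532x + 4545/2
check: L g = -240x^3 + 468x^2 + 2532x - 4559/2
so L g − (-1)·g = -3x^5 + 3x^4 + (1/4)x^2 - 7 = f ✓


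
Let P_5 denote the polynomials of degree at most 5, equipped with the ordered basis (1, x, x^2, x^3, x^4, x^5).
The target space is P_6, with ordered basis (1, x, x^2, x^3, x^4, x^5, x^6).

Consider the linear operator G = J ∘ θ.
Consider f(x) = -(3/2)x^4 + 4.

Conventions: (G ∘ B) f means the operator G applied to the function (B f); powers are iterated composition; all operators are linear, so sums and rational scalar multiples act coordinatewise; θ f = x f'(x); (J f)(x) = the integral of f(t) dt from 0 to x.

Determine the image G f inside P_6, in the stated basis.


the result is g(x) = -(6/5)x^5

θ f = -6x^4
J θ f = -(6/5)x^5


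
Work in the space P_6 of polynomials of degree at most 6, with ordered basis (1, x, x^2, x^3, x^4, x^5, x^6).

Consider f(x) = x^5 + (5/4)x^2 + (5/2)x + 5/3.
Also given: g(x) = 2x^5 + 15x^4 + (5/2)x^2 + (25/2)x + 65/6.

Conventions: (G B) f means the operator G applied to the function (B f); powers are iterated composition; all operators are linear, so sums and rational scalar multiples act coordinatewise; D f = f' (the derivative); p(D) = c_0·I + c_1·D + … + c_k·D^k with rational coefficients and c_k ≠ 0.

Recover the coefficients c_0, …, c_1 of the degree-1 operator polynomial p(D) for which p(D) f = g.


D^0 f = x^5 + (5/4)x^2 + (5/2)x + 5/3
D^1 f = 5x^4 + (5/2)x + 5/2
matching coefficients of g against c_0 f + c_1 Df + … from the top degree down determines the c_i
solution: c_0 = 2, c_1 = 3

c_0 = 2, c_1 = 3


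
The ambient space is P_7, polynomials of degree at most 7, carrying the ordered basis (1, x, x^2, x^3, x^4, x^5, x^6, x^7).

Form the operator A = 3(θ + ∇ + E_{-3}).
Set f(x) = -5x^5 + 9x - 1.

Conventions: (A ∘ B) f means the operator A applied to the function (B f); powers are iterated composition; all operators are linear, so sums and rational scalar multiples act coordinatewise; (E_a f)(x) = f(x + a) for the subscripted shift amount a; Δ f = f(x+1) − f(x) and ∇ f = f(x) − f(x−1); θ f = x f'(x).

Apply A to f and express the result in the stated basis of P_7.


g(x) = -90x^5 + 150x^4 - 1200x^3 + 3900x^2 - 5946x + 3573

θ f = -25x^5 + 9x
∇ f = -25x^4 + 50x^3 - 50x^2 + 25x + 4
E_{-3} f = -5x^5 + 75x^4 - 450x^3 + 1350x^2 - 2016x + 1187
(θ + ∇ + E_{-3}) f = -30x^5 + 50x^4 - 400x^3 + 1300x^2 - 1982x + 1191
(3(θ + ∇ + E_{-3})) f = -90x^5 + 150x^4 - 1200x^3 + 3900x^2 - 5946x + 3573


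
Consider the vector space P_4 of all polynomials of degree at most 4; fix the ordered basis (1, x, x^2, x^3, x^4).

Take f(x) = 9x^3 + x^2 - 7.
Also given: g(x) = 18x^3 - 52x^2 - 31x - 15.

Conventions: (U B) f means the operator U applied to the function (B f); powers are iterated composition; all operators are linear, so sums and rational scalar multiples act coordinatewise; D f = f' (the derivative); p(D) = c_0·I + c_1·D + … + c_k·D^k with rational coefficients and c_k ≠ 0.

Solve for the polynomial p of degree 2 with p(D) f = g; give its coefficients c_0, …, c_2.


D^0 f = 9x^3 + x^2 - 7
D^1 f = 27x^2 + 2x
D^2 f = 54x + 2
matching coefficients of g against c_0 f + c_1 Df + … from the top degree down determines the c_i
solution: c_0 = 2, c_1 = -2, c_2 = -1/2

p(D) = 2·I − 2·D − (1/2)·D^2, i.e. c_0 = 2, c_1 = -2, c_2 = -1/2


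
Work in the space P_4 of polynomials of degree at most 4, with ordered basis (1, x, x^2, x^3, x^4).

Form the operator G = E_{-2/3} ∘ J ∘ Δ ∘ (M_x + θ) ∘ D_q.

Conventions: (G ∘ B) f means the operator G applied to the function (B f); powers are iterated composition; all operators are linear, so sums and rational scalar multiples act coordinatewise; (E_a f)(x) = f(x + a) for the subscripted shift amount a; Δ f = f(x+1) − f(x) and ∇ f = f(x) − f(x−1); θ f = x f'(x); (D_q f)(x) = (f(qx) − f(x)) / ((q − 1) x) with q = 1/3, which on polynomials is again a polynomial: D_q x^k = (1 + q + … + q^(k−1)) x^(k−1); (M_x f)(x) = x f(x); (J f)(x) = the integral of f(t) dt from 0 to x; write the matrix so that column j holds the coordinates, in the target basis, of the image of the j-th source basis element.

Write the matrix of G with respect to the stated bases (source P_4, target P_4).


the matrix is [[0, -2/3, -32/27, -260/243, -3440/2187]; [0, 1, 8/9, -13/27, 880/729]; [0, 0, 4/3, 13/6, -100/81]; [0, 0, 0, 13/9, 280/81]; [0, 0, 0, 0, 40/27]] (rows listed top to bottom)

image of 1: 0
image of x: x - 2/3
image of x^2: (4/3)x^2 + (8/9)x - 32/27
image of x^3: (13/9)x^3 + (13/6)x^2 - (13/27)x - 260/243
image of x^4: (40/27)x^4 + (280/81)x^3 - (100/81)x^2 + (880/729)x - 3440/2187
each image's coordinates form column j of the matrix


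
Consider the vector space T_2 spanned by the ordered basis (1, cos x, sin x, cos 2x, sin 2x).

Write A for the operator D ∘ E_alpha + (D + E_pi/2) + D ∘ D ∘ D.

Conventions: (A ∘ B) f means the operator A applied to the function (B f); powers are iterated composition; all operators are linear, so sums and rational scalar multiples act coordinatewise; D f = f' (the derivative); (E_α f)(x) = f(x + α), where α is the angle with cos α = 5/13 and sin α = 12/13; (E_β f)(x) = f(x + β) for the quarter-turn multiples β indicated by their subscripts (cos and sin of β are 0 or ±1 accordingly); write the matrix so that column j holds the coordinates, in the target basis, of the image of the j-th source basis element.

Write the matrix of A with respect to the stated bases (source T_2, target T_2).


the matrix is [[1, 0, 0, 0, 0]; [0, -12/13, 18/13, 0, 0]; [0, -18/13, -12/13, 0, 0]; [0, 0, 0, -409/169, -1252/169]; [0, 0, 0, 1252/169, -409/169]] (rows listed top to bottom)

image of 1: 1
image of cos x: -(12/13)cos x - (18/13)sin x
image of sin x: (18/13)cos x - (12/13)sin x
image of cos 2x: -(409/169)cos 2x + (1252/169)sin 2x
image of sin 2x: -(1252/169)cos 2x - (409/169)sin 2x
each image's coordinates form column j of the matrix


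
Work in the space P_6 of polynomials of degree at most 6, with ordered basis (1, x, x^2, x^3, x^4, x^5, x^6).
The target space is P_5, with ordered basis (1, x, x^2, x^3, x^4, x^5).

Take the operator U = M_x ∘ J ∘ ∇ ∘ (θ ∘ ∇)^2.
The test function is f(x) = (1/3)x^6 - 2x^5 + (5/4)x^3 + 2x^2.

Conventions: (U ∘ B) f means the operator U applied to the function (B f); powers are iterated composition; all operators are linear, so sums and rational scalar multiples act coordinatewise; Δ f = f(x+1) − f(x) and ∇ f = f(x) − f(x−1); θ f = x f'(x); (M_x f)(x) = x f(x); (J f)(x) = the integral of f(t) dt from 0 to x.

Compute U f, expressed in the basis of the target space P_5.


the image equals g(x) = 200x^5 - 1420x^4 + 3330x^3 - 3235x^2

∇ f = 2x^5 - 15x^4 + (80/3)x^3 - (85/4)x^2 + (49/4)x - 37/12
θ ∇ f = 10x^5 - 60x^4 + 80x^3 - (85/2)x^2 + (49/4)x
∇ (θ ∘ ∇) f = 50x^4 - 340x^3 + 700x^2 - 615x + 819/4
θ ∇ (θ ∘ ∇) f = 200x^4 - 1020x^3 + 1400x^2 - 615x
∇ (θ ∘ ∇)^2 f = 800x^3 - 4260x^2 + 6660x - 3235
J ∇ (θ ∘ ∇)^2 f = 200x^4 - 1420x^3 + 3330x^2 - 3235x
M_x (J ∘ ∇) (θ ∘ ∇)^2 f = 200x^5 - 1420x^4 + 3330x^3 - 3235x^2
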